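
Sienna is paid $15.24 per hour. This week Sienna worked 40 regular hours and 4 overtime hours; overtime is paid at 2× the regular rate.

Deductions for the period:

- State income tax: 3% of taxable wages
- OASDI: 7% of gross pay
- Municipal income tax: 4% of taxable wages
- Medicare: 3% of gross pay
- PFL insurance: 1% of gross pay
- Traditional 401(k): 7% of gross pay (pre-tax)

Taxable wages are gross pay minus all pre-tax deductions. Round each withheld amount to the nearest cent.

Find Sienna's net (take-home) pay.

Regular pay: 40 × $15.24 = $609.60
Overtime pay: 4 × $15.24 × 2 = $121.92
Gross pay = $609.60 + $121.92 = $731.52
Traditional 401(k): $731.52 × 0.07 = $51.21
Taxable wages = $731.52 − $51.21 = $680.31
Municipal income tax: $680.31 × 0.04 = $27.21
State income tax: $680.31 × 0.03 = $20.41
Medicare: $731.52 × 0.03 = $21.95
OASDI: $731.52 × 0.07 = $51.21
PFL insurance: $731.52 × 0.01 = $7.32
Total deductions = $51.21 + $27.21 + $20.41 + $21.95 + $51.21 + $7.32 = $179.31
Net pay = $731.52 − $179.31 = $552.21

$552.21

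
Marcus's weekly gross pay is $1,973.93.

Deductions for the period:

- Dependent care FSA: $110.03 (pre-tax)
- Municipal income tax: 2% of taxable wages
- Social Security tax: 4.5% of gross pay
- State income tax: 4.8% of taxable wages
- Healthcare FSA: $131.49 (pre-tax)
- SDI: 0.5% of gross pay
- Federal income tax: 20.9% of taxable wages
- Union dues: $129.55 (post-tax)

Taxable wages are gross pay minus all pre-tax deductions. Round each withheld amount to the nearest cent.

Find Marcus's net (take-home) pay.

Dependent care FSA: $110.03
Healthcare FSA: $131.49
Pre-tax total = $110.03 + $131.49 = $241.52
Taxable wages = $1,973.93 − $241.52 = $1,732.41
Federal income tax: $1,732.41 × 0.209 = $362.07
Municipal income tax: $1,732.41 × 0.02 = $34.65
State income tax: $1,732.41 × 0.048 = $83.16
Social Security tax: $1,973.93 × 0.045 = $88.83
SDI: $1,973.93 × 0.005 = $9.87
Union dues: $129.55
Total deductions = $110.03 + $131.49 + $362.07 + $34.65 + $83.16 + $88.83 + $9.87 + $129.55 = $949.65
Net pay = $1,973.93 − $949.65 = $1,024.28

$1,024.28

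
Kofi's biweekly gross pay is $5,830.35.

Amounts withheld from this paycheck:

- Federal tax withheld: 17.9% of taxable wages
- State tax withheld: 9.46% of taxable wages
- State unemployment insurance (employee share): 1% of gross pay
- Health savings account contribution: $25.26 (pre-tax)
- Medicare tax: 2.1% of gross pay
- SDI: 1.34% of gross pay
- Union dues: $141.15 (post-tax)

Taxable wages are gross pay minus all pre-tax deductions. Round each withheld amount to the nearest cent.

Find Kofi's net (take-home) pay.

Health savings account contribution: $25.26
Taxable wages = $5,830.35 − $25.26 = $5,805.09
Federal tax withheld: $5,805.09 × 0.179 = $1,039.11
State tax withheld: $5,805.09 × 0.0946 = $549.16
State unemployment insurance (employee share): $5,830.35 × 0.01 = $58.30
SDI: $5,830.35 × 0.0134 = $78.13
Medicare tax: $5,830.35 × 0.021 = $122.44
Union dues: $141.15
Total deductions = $25.26 + $1,039.11 + $549.16 + $58.30 + $78.13 + $122.44 + $141.15 = $2,013.55
Net pay = $5,830.35 − $2,013.55 = $3,816.80

$3,816.80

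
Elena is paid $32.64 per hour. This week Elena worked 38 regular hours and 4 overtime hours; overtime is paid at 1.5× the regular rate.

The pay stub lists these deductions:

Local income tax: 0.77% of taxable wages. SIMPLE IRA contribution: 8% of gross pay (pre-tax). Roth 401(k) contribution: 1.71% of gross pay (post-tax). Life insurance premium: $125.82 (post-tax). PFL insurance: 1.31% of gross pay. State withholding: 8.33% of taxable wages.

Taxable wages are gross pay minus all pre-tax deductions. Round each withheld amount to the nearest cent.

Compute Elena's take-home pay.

$1,031.85

Regular pay: 38 × $32.64 = $1,240.32
Overtime pay: 4 × $32.64 × 1.5 = $195.84
Gross pay = $1,240.32 + $195.84 = $1,436.16
SIMPLE IRA contribution: $1,436.16 × 0.08 = $114.89
Taxable wages = $1,436.16 − $114.89 = $1,321.27
State withholding: $1,321.27 × 0.0833 = $110.06
Local income tax: $1,321.27 × 0.0077 = $10.17
PFL insurance: $1,436.16 × 0.0131 = $18.81
Life insurance premium: $125.82
Roth 401(k) contribution: $1,436.16 × 0.0171 = $24.56
Total deductions = $114.89 + $110.06 + $10.17 + $18.81 + $125.82 + $24.56 = $404.31
Net pay = $1,436.16 − $404.31 = $1,031.85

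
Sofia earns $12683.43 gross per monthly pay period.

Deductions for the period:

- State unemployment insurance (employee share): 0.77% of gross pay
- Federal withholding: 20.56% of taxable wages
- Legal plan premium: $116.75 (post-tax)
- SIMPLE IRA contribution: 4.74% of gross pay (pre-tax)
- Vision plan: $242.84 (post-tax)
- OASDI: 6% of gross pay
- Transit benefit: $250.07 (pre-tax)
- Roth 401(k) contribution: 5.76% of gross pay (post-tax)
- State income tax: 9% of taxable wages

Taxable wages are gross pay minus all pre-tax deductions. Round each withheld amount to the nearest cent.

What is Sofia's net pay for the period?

Transit benefit: $250.07
SIMPLE IRA contribution: $12683.43 × 0.0474 = $601.19
Pre-tax total = $250.07 + $601.19 = $851.26
Taxable wages = $12683.43 − $851.26 = $11832.17
State income tax: $11832.17 × 0.09 = $1064.90
Federal withholding: $11832.17 × 0.2056 = $2432.69
OASDI: $12683.43 × 0.06 = $761.01
State unemployment insurance (employee share): $12683.43 × 0.0077 = $97.66
Vision plan: $242.84
Roth 401(k) contribution: $12683.43 × 0.0576 = $730.57
Legal plan premium: $116.75
Total deductions = $250.07 + $601.19 + $1064.90 + $2432.69 + $761.01 + $97.66 + $242.84 + $730.57 + $116.75 = $6297.68
Net pay = $12683.43 − $6297.68 = $6385.75

$6385.75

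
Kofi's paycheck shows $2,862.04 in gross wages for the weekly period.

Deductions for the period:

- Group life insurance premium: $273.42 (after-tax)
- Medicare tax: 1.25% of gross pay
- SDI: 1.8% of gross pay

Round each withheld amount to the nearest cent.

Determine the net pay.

Medicare tax: $2,862.04 × 0.0125 = $35.78
SDI: $2,862.04 × 0.018 = $51.52
Group life insurance premium: $273.42
Total deductions = $35.78 + $51.52 + $273.42 = $360.72
Net pay = $2,862.04 − $360.72 = $2,501.32

$2,501.32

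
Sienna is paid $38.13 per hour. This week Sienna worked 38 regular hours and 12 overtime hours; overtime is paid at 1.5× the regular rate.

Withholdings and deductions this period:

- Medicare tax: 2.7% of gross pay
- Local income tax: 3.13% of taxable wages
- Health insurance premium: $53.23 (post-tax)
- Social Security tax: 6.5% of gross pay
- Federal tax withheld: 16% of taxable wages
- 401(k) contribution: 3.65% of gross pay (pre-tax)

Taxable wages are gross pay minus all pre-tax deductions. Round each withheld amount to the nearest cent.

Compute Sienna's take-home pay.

$1,414.11

Regular pay: 38 × $38.13 = $1,448.94
Overtime pay: 12 × $38.13 × 1.5 = $686.34
Gross pay = $1,448.94 + $686.34 = $2,135.28
401(k) contribution: $2,135.28 × 0.0365 = $77.94
Taxable wages = $2,135.28 − $77.94 = $2,057.34
Federal tax withheld: $2,057.34 × 0.16 = $329.17
Local income tax: $2,057.34 × 0.0313 = $64.39
Social Security tax: $2,135.28 × 0.065 = $138.79
Medicare tax: $2,135.28 × 0.027 = $57.65
Health insurance premium: $53.23
Total deductions = $77.94 + $329.17 + $64.39 + $138.79 + $57.65 + $53.23 = $721.17
Net pay = $2,135.28 − $721.17 = $1,414.11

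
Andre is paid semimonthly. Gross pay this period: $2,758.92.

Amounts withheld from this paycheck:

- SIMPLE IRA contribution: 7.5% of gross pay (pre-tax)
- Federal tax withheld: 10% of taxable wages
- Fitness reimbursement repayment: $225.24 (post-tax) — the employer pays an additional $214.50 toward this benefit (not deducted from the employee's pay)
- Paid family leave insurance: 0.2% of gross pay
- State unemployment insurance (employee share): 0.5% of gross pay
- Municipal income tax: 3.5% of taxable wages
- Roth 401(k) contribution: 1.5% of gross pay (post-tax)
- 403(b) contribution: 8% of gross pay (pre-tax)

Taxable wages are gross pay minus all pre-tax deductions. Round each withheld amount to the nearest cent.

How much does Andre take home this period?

$1,730.63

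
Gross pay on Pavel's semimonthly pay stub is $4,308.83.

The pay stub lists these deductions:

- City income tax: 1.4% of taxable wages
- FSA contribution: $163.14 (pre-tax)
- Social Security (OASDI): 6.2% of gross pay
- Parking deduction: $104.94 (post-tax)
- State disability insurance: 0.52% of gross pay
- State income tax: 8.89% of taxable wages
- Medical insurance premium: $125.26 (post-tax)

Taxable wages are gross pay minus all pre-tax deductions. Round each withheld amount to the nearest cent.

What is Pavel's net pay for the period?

FSA contribution: $163.14
Taxable wages = $4,308.83 − $163.14 = $4,145.69
City income tax: $4,145.69 × 0.014 = $58.04
State income tax: $4,145.69 × 0.0889 = $368.55
Social Security (OASDI): $4,308.83 × 0.062 = $267.15
State disability insurance: $4,308.83 × 0.0052 = $22.41
Parking deduction: $104.94
Medical insurance premium: $125.26
Total deductions = $163.14 + $58.04 + $368.55 + $267.15 + $22.41 + $104.94 + $125.26 = $1,109.49
Net pay = $4,308.83 − $1,109.49 = $3,199.34

$3,199.34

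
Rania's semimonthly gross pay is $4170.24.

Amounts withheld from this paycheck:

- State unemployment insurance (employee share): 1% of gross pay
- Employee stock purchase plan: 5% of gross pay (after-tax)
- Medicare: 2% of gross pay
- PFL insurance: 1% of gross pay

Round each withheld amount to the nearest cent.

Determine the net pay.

PFL insurance: $4170.24 × 0.01 = $41.70
State unemployment insurance (employee share): $4170.24 × 0.01 = $41.70
Medicare: $4170.24 × 0.02 = $83.40
Employee stock purchase plan: $4170.24 × 0.05 = $208.51
Total deductions = $41.70 + $41.70 + $83.40 + $208.51 = $375.31
Net pay = $4170.24 − $375.31 = $3794.93

$3794.93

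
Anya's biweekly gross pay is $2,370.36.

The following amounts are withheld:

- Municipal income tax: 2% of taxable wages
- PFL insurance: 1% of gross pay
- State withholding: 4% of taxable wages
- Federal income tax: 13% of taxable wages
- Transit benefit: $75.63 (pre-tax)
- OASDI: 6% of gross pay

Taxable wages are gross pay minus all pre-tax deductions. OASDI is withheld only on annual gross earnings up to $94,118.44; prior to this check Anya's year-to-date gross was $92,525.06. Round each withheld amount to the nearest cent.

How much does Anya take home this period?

$1,739.44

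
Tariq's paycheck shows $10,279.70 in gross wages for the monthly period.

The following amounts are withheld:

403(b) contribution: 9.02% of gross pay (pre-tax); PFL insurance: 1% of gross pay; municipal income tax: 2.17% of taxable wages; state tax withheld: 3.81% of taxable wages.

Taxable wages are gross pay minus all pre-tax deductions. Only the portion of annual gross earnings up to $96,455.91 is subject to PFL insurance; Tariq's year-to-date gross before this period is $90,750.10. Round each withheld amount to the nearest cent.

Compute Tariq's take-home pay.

$8,736.13

403(b) contribution: $10,279.70 × 0.0902 = $927.23
Taxable wages = $10,279.70 − $927.23 = $9,352.47
State tax withheld: $9,352.47 × 0.0381 = $356.33
Municipal income tax: $9,352.47 × 0.0217 = $202.95
PFL insurance: only $96,455.91 − $90,750.10 = $5,705.81 of this check is subject → $5,705.81 × 0.01 = $57.06
Total deductions = $927.23 + $356.33 + $202.95 + $57.06 = $1,543.57
Net pay = $10,279.70 − $1,543.57 = $8,736.13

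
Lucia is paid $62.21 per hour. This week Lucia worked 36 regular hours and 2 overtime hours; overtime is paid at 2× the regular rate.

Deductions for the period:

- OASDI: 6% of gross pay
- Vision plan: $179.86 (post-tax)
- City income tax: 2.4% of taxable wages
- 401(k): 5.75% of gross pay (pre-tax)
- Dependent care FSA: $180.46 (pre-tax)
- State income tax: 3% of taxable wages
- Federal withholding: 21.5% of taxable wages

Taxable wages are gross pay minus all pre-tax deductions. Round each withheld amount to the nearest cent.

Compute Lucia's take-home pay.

Regular pay: 36 × $62.21 = $2,239.56
Overtime pay: 2 × $62.21 × 2 = $248.84
Gross pay = $2,239.56 + $248.84 = $2,488.40
401(k): $2,488.40 × 0.0575 = $143.08
Dependent care FSA: $180.46
Pre-tax total = $143.08 + $180.46 = $323.54
Taxable wages = $2,488.40 − $323.54 = $2,164.86
State income tax: $2,164.86 × 0.03 = $64.95
City income tax: $2,164.86 × 0.024 = $51.96
Federal withholding: $2,164.86 × 0.215 = $465.44
OASDI: $2,488.40 × 0.06 = $149.30
Vision plan: $179.86
Total deductions = $143.08 + $180.46 + $64.95 + $51.96 + $465.44 + $149.30 + $179.86 = $1,235.05
Net pay = $2,488.40 − $1,235.05 = $1,253.35

$1,253.35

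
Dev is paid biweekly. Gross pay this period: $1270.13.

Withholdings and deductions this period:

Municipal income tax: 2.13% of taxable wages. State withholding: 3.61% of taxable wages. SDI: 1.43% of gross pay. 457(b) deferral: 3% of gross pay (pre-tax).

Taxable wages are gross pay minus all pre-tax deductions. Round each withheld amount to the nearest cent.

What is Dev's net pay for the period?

$1143.15

457(b) deferral: $1270.13 × 0.03 = $38.10
Taxable wages = $1270.13 − $38.10 = $1232.03
State withholding: $1232.03 × 0.0361 = $44.48
Municipal income tax: $1232.03 × 0.0213 = $26.24
SDI: $1270.13 × 0.0143 = $18.16
Total deductions = $38.10 + $44.48 + $26.24 + $18.16 = $126.98
Net pay = $1270.13 − $126.98 = $1143.15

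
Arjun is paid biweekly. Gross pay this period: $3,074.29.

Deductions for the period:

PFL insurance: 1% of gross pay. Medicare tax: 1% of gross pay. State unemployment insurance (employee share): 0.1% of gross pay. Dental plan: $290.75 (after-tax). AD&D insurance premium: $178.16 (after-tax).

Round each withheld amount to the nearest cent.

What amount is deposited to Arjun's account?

State unemployment insurance (employee share): $3,074.29 × 0.001 = $3.07
PFL insurance: $3,074.29 × 0.01 = $30.74
Medicare tax: $3,074.29 × 0.01 = $30.74
AD&D insurance premium: $178.16
Dental plan: $290.75
Total deductions = $3.07 + $30.74 + $30.74 + $178.16 + $290.75 = $533.46
Net pay = $3,074.29 − $533.46 = $2,540.83

$2,540.83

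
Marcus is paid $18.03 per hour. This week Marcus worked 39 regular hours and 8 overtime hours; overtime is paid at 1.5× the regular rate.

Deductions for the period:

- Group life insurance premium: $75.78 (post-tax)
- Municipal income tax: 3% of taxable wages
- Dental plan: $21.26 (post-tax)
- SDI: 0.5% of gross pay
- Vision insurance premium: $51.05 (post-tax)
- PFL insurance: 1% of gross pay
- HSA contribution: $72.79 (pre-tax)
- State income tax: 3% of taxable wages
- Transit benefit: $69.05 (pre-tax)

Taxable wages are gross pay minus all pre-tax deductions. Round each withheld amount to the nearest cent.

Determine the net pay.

Regular pay: 39 × $18.03 = $703.17
Overtime pay: 8 × $18.03 × 1.5 = $216.36
Gross pay = $703.17 + $216.36 = $919.53
Transit benefit: $69.05
HSA contribution: $72.79
Pre-tax total = $69.05 + $72.79 = $141.84
Taxable wages = $919.53 − $141.84 = $777.69
State income tax: $777.69 × 0.03 = $23.33
Municipal income tax: $777.69 × 0.03 = $23.33
SDI: $919.53 × 0.005 = $4.60
PFL insurance: $919.53 × 0.01 = $9.20
Dental plan: $21.26
Group life insurance premium: $75.78
Vision insurance premium: $51.05
Total deductions = $69.05 + $72.79 + $23.33 + $23.33 + $4.60 + $9.20 + $21.26 + $75.78 + $51.05 = $350.39
Net pay = $919.53 − $350.39 = $569.14

$569.14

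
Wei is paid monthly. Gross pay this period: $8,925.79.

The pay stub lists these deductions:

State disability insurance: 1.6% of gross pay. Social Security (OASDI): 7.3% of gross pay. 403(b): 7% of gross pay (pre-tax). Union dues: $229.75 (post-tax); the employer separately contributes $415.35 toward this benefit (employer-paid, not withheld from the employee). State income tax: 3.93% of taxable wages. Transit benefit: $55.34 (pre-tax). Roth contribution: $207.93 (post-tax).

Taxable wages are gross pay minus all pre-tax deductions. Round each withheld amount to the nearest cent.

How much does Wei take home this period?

$6,689.52

403(b): $8,925.79 × 0.07 = $624.81
Transit benefit: $55.34
Pre-tax total = $624.81 + $55.34 = $680.15
Taxable wages = $8,925.79 − $680.15 = $8,245.64
State income tax: $8,245.64 × 0.0393 = $324.05
State disability insurance: $8,925.79 × 0.016 = $142.81
Social Security (OASDI): $8,925.79 × 0.073 = $651.58
Roth contribution: $207.93
Union dues: $229.75
(Employer's $415.35 toward union dues is not withheld from the employee.)
Total deductions = $624.81 + $55.34 + $324.05 + $142.81 + $651.58 + $207.93 + $229.75 = $2,236.27
Net pay = $8,925.79 − $2,236.27 = $6,689.52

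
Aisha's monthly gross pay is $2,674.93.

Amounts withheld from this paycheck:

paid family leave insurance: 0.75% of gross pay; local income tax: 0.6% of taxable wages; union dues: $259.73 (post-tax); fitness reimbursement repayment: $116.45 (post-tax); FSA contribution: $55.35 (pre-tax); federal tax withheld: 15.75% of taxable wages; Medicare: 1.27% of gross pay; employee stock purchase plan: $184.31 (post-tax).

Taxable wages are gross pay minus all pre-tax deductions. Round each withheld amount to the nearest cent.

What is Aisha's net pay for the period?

FSA contribution: $55.35
Taxable wages = $2,674.93 − $55.35 = $2,619.58
Local income tax: $2,619.58 × 0.006 = $15.72
Federal tax withheld: $2,619.58 × 0.1575 = $412.58
Paid family leave insurance: $2,674.93 × 0.0075 = $20.06
Medicare: $2,674.93 × 0.0127 = $33.97
Employee stock purchase plan: $184.31
Union dues: $259.73
Fitness reimbursement repayment: $116.45
Total deductions = $55.35 + $15.72 + $412.58 + $20.06 + $33.97 + $184.31 + $259.73 + $116.45 = $1,098.17
Net pay = $2,674.93 − $1,098.17 = $1,576.76

$1,576.76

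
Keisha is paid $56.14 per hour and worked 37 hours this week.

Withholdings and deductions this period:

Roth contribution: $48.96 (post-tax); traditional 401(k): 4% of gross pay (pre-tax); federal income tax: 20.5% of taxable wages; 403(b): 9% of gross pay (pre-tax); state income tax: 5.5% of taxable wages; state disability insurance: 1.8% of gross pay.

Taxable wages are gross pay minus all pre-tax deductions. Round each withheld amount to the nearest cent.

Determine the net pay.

$1250.94

Gross pay: 37 × $56.14 = $2077.18
403(b): $2077.18 × 0.09 = $186.95
Traditional 401(k): $2077.18 × 0.04 = $83.09
Pre-tax total = $186.95 + $83.09 = $270.04
Taxable wages = $2077.18 − $270.04 = $1807.14
Federal income tax: $1807.14 × 0.205 = $370.46
State income tax: $1807.14 × 0.055 = $99.39
State disability insurance: $2077.18 × 0.018 = $37.39
Roth contribution: $48.96
Total deductions = $186.95 + $83.09 + $370.46 + $99.39 + $37.39 + $48.96 = $826.24
Net pay = $2077.18 − $826.24 = $1250.94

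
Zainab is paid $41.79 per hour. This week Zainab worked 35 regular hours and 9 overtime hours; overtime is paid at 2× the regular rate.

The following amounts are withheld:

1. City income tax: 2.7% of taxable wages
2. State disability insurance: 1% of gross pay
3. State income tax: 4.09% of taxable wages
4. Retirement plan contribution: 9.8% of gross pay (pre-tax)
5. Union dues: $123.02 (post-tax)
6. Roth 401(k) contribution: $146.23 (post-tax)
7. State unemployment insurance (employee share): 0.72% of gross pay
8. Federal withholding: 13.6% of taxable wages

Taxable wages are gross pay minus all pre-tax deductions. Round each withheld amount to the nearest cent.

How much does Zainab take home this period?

$1,283.11

Regular pay: 35 × $41.79 = $1,462.65
Overtime pay: 9 × $41.79 × 2 = $752.22
Gross pay = $1,462.65 + $752.22 = $2,214.87
Retirement plan contribution: $2,214.87 × 0.098 = $217.06
Taxable wages = $2,214.87 − $217.06 = $1,997.81
Federal withholding: $1,997.81 × 0.136 = $271.70
City income tax: $1,997.81 × 0.027 = $53.94
State income tax: $1,997.81 × 0.0409 = $81.71
State disability insurance: $2,214.87 × 0.01 = $22.15
State unemployment insurance (employee share): $2,214.87 × 0.0072 = $15.95
Roth 401(k) contribution: $146.23
Union dues: $123.02
Total deductions = $217.06 + $271.70 + $53.94 + $81.71 + $22.15 + $15.95 + $146.23 + $123.02 = $931.76
Net pay = $2,214.87 − $931.76 = $1,283.11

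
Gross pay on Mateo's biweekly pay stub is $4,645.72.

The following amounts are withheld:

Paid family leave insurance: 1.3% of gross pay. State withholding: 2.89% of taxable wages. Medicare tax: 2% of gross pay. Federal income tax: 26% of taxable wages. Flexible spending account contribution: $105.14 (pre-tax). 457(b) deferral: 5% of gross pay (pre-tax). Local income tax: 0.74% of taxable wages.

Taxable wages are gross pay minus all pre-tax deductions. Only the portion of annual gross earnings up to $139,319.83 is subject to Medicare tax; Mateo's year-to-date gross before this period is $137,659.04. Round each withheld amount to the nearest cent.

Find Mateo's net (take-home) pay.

$2,938.13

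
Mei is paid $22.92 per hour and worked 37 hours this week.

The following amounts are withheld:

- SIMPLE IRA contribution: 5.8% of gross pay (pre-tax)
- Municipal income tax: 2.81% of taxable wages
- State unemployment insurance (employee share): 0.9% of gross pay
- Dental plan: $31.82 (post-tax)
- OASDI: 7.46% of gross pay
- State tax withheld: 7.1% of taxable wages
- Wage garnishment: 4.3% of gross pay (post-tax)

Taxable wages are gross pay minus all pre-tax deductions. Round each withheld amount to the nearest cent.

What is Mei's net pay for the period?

Gross pay: 37 × $22.92 = $848.04
SIMPLE IRA contribution: $848.04 × 0.058 = $49.19
Taxable wages = $848.04 − $49.19 = $798.85
State tax withheld: $798.85 × 0.071 = $56.72
Municipal income tax: $798.85 × 0.0281 = $22.45
State unemployment insurance (employee share): $848.04 × 0.009 = $7.63
OASDI: $848.04 × 0.0746 = $63.26
Dental plan: $31.82
Wage garnishment: $848.04 × 0.043 = $36.47
Total deductions = $49.19 + $56.72 + $22.45 + $7.63 + $63.26 + $31.82 + $36.47 = $267.54
Net pay = $848.04 − $267.54 = $580.50

$580.50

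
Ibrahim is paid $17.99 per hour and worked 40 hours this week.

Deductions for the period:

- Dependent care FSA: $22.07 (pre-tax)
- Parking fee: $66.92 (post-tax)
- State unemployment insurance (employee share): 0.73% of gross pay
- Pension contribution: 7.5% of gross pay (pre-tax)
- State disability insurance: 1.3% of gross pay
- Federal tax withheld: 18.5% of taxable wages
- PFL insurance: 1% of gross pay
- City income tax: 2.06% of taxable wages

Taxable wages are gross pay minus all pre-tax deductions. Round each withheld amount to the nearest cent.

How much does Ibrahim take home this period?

$422.52

Gross pay: 40 × $17.99 = $719.60
Pension contribution: $719.60 × 0.075 = $53.97
Dependent care FSA: $22.07
Pre-tax total = $53.97 + $22.07 = $76.04
Taxable wages = $719.60 − $76.04 = $643.56
City income tax: $643.56 × 0.0206 = $13.26
Federal tax withheld: $643.56 × 0.185 = $119.06
State disability insurance: $719.60 × 0.013 = $9.35
PFL insurance: $719.60 × 0.01 = $7.20
State unemployment insurance (employee share): $719.60 × 0.0073 = $5.25
Parking fee: $66.92
Total deductions = $53.97 + $22.07 + $13.26 + $119.06 + $9.35 + $7.20 + $5.25 + $66.92 = $297.08
Net pay = $719.60 − $297.08 = $422.52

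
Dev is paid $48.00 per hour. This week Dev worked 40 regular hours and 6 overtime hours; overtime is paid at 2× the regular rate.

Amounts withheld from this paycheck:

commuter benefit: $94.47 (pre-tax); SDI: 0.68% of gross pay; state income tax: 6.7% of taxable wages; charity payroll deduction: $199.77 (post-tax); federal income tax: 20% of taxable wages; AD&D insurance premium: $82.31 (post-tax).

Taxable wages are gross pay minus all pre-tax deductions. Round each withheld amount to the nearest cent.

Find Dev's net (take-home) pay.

Regular pay: 40 × $48.00 = $1,920.00
Overtime pay: 6 × $48.00 × 2 = $576.00
Gross pay = $1,920.00 + $576.00 = $2,496.00
Commuter benefit: $94.47
Taxable wages = $2,496.00 − $94.47 = $2,401.53
State income tax: $2,401.53 × 0.067 = $160.90
Federal income tax: $2,401.53 × 0.2 = $480.31
SDI: $2,496.00 × 0.0068 = $16.97
Charity payroll deduction: $199.77
AD&D insurance premium: $82.31
Total deductions = $94.47 + $160.90 + $480.31 + $16.97 + $199.77 + $82.31 = $1,034.73
Net pay = $2,496.00 − $1,034.73 = $1,461.27

$1,461.27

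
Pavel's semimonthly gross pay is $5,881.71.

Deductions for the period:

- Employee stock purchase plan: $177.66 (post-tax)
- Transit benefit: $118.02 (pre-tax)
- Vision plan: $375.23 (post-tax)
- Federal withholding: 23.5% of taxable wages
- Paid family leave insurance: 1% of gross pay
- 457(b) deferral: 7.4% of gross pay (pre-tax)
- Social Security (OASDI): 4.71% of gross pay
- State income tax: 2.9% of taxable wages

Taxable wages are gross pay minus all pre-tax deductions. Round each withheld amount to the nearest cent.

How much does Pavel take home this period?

$3,033.00

Transit benefit: $118.02
457(b) deferral: $5,881.71 × 0.074 = $435.25
Pre-tax total = $118.02 + $435.25 = $553.27
Taxable wages = $5,881.71 − $553.27 = $5,328.44
State income tax: $5,328.44 × 0.029 = $154.52
Federal withholding: $5,328.44 × 0.235 = $1,252.18
Social Security (OASDI): $5,881.71 × 0.0471 = $277.03
Paid family leave insurance: $5,881.71 × 0.01 = $58.82
Employee stock purchase plan: $177.66
Vision plan: $375.23
Total deductions = $118.02 + $435.25 + $154.52 + $1,252.18 + $277.03 + $58.82 + $177.66 + $375.23 = $2,848.71
Net pay = $5,881.71 − $2,848.71 = $3,033.00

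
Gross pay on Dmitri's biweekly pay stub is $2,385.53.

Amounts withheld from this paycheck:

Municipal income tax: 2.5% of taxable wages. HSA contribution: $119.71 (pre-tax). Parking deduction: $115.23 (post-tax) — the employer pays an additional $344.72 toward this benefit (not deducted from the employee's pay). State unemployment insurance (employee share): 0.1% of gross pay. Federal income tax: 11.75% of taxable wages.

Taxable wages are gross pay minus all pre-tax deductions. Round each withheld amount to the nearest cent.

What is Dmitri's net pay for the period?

$1,825.32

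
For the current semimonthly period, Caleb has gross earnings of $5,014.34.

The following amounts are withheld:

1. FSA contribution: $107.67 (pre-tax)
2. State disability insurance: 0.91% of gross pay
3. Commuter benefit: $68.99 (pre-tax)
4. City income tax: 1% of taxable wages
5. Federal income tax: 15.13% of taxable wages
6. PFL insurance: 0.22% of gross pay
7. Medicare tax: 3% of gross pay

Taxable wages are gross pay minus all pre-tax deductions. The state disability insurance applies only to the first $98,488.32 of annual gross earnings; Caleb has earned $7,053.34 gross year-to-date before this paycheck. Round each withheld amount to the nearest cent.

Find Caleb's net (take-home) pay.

$3,850.27

FSA contribution: $107.67
Commuter benefit: $68.99
Pre-tax total = $107.67 + $68.99 = $176.66
Taxable wages = $5,014.34 − $176.66 = $4,837.68
Federal income tax: $4,837.68 × 0.1513 = $731.94
City income tax: $4,837.68 × 0.01 = $48.38
State disability insurance: cap not yet reached, full $5,014.34 is subject → $5,014.34 × 0.0091 = $45.63
Medicare tax: $5,014.34 × 0.03 = $150.43
PFL insurance: $5,014.34 × 0.0022 = $11.03
Total deductions = $107.67 + $68.99 + $731.94 + $48.38 + $45.63 + $150.43 + $11.03 = $1,164.07
Net pay = $5,014.34 − $1,164.07 = $3,850.27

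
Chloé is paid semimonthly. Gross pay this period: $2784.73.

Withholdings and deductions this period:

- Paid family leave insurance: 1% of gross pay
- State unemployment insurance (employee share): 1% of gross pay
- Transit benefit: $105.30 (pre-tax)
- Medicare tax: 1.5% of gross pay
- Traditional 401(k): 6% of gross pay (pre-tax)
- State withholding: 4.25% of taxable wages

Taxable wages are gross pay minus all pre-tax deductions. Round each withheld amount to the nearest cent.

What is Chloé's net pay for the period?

Traditional 401(k): $2784.73 × 0.06 = $167.08
Transit benefit: $105.30
Pre-tax total = $167.08 + $105.30 = $272.38
Taxable wages = $2784.73 − $272.38 = $2512.35
State withholding: $2512.35 × 0.0425 = $106.77
State unemployment insurance (employee share): $2784.73 × 0.01 = $27.85
Paid family leave insurance: $2784.73 × 0.01 = $27.85
Medicare tax: $2784.73 × 0.015 = $41.77
Total deductions = $167.08 + $105.30 + $106.77 + $27.85 + $27.85 + $41.77 = $476.62
Net pay = $2784.73 − $476.62 = $2308.11

$2308.11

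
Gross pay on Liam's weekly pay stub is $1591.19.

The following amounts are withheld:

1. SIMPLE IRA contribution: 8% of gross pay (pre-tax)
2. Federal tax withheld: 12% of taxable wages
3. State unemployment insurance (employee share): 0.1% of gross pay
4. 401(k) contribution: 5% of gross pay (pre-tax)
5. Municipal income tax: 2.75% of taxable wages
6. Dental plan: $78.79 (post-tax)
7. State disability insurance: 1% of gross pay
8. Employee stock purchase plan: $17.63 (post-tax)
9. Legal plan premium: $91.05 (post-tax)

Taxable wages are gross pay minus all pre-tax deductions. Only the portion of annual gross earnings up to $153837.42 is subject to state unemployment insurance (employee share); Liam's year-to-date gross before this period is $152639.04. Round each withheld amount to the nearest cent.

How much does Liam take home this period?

$975.56

SIMPLE IRA contribution: $1591.19 × 0.08 = $127.30
401(k) contribution: $1591.19 × 0.05 = $79.56
Pre-tax total = $127.30 + $79.56 = $206.86
Taxable wages = $1591.19 − $206.86 = $1384.33
Federal tax withheld: $1384.33 × 0.12 = $166.12
Municipal income tax: $1384.33 × 0.0275 = $38.07
State unemployment insurance (employee share): only $153837.42 − $152639.04 = $1198.38 of this check is subject → $1198.38 × 0.001 = $1.20
State disability insurance: $1591.19 × 0.01 = $15.91
Legal plan premium: $91.05
Employee stock purchase plan: $17.63
Dental plan: $78.79
Total deductions = $127.30 + $79.56 + $166.12 + $38.07 + $1.20 + $15.91 + $91.05 + $17.63 + $78.79 = $615.63
Net pay = $1591.19 − $615.63 = $975.56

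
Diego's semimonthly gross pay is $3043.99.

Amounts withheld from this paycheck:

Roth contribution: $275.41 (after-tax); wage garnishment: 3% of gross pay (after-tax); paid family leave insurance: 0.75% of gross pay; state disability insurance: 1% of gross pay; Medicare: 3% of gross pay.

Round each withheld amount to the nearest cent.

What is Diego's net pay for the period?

$2532.67

State disability insurance: $3043.99 × 0.01 = $30.44
Paid family leave insurance: $3043.99 × 0.0075 = $22.83
Medicare: $3043.99 × 0.03 = $91.32
Wage garnishment: $3043.99 × 0.03 = $91.32
Roth contribution: $275.41
Total deductions = $30.44 + $22.83 + $91.32 + $91.32 + $275.41 = $511.32
Net pay = $3043.99 − $511.32 = $2532.67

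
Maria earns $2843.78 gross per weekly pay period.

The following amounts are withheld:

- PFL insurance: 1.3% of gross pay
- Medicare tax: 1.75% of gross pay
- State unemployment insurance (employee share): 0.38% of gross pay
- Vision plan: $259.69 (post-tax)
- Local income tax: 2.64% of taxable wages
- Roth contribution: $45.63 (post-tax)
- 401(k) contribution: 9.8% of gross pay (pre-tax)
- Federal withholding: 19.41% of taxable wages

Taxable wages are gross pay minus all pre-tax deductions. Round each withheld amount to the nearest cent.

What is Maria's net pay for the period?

$1596.62

401(k) contribution: $2843.78 × 0.098 = $278.69
Taxable wages = $2843.78 − $278.69 = $2565.09
Local income tax: $2565.09 × 0.0264 = $67.72
Federal withholding: $2565.09 × 0.1941 = $497.88
Medicare tax: $2843.78 × 0.0175 = $49.77
PFL insurance: $2843.78 × 0.013 = $36.97
State unemployment insurance (employee share): $2843.78 × 0.0038 = $10.81
Roth contribution: $45.63
Vision plan: $259.69
Total deductions = $278.69 + $67.72 + $497.88 + $49.77 + $36.97 + $10.81 + $45.63 + $259.69 = $1247.16
Net pay = $2843.78 − $1247.16 = $1596.62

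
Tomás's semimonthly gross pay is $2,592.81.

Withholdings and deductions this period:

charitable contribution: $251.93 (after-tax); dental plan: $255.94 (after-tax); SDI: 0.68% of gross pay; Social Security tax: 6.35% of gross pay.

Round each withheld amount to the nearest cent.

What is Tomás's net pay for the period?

$1,902.67

SDI: $2,592.81 × 0.0068 = $17.63
Social Security tax: $2,592.81 × 0.0635 = $164.64
Charitable contribution: $251.93
Dental plan: $255.94
Total deductions = $17.63 + $164.64 + $251.93 + $255.94 = $690.14
Net pay = $2,592.81 − $690.14 = $1,902.67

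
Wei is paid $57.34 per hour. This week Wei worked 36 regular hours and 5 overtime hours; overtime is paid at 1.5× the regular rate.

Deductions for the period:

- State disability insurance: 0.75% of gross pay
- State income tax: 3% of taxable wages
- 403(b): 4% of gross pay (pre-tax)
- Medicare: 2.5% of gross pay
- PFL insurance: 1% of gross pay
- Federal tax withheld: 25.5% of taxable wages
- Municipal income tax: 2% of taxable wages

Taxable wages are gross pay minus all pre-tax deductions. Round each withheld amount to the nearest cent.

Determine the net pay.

$1,558.18

Regular pay: 36 × $57.34 = $2,064.24
Overtime pay: 5 × $57.34 × 1.5 = $430.05
Gross pay = $2,064.24 + $430.05 = $2,494.29
403(b): $2,494.29 × 0.04 = $99.77
Taxable wages = $2,494.29 − $99.77 = $2,394.52
Federal tax withheld: $2,394.52 × 0.255 = $610.60
State income tax: $2,394.52 × 0.03 = $71.84
Municipal income tax: $2,394.52 × 0.02 = $47.89
Medicare: $2,494.29 × 0.025 = $62.36
State disability insurance: $2,494.29 × 0.0075 = $18.71
PFL insurance: $2,494.29 × 0.01 = $24.94
Total deductions = $99.77 + $610.60 + $71.84 + $47.89 + $62.36 + $18.71 + $24.94 = $936.11
Net pay = $2,494.29 − $936.11 = $1,558.18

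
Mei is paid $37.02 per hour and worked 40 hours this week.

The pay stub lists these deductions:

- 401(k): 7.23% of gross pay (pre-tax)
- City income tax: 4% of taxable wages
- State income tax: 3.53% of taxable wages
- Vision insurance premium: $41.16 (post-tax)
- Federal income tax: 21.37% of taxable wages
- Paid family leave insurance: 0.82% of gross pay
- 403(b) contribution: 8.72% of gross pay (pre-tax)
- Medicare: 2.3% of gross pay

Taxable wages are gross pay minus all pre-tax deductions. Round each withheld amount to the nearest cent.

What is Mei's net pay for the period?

Gross pay: 40 × $37.02 = $1,480.80
403(b) contribution: $1,480.80 × 0.0872 = $129.13
401(k): $1,480.80 × 0.0723 = $107.06
Pre-tax total = $129.13 + $107.06 = $236.19
Taxable wages = $1,480.80 − $236.19 = $1,244.61
State income tax: $1,244.61 × 0.0353 = $43.93
Federal income tax: $1,244.61 × 0.2137 = $265.97
City income tax: $1,244.61 × 0.04 = $49.78
Medicare: $1,480.80 × 0.023 = $34.06
Paid family leave insurance: $1,480.80 × 0.0082 = $12.14
Vision insurance premium: $41.16
Total deductions = $129.13 + $107.06 + $43.93 + $265.97 + $49.78 + $34.06 + $12.14 + $41.16 = $683.23
Net pay = $1,480.80 − $683.23 = $797.57

$797.57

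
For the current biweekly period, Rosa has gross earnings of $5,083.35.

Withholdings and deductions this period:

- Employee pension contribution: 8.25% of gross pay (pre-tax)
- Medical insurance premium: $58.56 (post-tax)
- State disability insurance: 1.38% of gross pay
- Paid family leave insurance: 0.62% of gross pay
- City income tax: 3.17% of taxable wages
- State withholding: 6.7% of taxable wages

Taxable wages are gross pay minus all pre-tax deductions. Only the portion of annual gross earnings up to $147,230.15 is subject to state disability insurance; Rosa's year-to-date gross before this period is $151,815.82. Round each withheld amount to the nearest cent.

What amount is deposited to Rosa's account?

$4,113.55

Employee pension contribution: $5,083.35 × 0.0825 = $419.38
Taxable wages = $5,083.35 − $419.38 = $4,663.97
State withholding: $4,663.97 × 0.067 = $312.49
City income tax: $4,663.97 × 0.0317 = $147.85
State disability insurance: annual cap $147,230.15 already reached (YTD $151,815.82), so $0.00
Paid family leave insurance: $5,083.35 × 0.0062 = $31.52
Medical insurance premium: $58.56
Total deductions = $419.38 + $312.49 + $147.85 + $0.00 + $31.52 + $58.56 = $969.80
Net pay = $5,083.35 − $969.80 = $4,113.55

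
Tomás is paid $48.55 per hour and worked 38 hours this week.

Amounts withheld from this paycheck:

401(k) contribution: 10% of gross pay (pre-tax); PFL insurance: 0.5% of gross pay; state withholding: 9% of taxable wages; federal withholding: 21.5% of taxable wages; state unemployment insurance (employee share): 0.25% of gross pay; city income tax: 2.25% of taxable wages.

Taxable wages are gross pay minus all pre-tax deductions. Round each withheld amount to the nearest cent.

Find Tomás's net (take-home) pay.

$1102.79

Gross pay: 38 × $48.55 = $1844.90
401(k) contribution: $1844.90 × 0.1 = $184.49
Taxable wages = $1844.90 − $184.49 = $1660.41
State withholding: $1660.41 × 0.09 = $149.44
Federal withholding: $1660.41 × 0.215 = $356.99
City income tax: $1660.41 × 0.0225 = $37.36
State unemployment insurance (employee share): $1844.90 × 0.0025 = $4.61
PFL insurance: $1844.90 × 0.005 = $9.22
Total deductions = $184.49 + $149.44 + $356.99 + $37.36 + $4.61 + $9.22 = $742.11
Net pay = $1844.90 − $742.11 = $1102.79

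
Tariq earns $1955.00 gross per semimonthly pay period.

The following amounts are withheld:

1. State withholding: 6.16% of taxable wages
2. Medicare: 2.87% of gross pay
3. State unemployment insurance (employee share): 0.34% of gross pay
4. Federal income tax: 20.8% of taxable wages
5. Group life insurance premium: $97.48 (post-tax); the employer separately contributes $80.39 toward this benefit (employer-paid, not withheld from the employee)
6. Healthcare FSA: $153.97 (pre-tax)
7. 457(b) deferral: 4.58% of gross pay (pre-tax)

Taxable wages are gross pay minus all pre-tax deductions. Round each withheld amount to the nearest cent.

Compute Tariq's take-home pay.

457(b) deferral: $1955.00 × 0.0458 = $89.54
Healthcare FSA: $153.97
Pre-tax total = $89.54 + $153.97 = $243.51
Taxable wages = $1955.00 − $243.51 = $1711.49
State withholding: $1711.49 × 0.0616 = $105.43
Federal income tax: $1711.49 × 0.208 = $355.99
Medicare: $1955.00 × 0.0287 = $56.11
State unemployment insurance (employee share): $1955.00 × 0.0034 = $6.65
Group life insurance premium: $97.48
(Employer's $80.39 toward group life insurance premium is not withheld from the employee.)
Total deductions = $89.54 + $153.97 + $105.43 + $355.99 + $56.11 + $6.65 + $97.48 = $865.17
Net pay = $1955.00 − $865.17 = $1089.83

$1089.83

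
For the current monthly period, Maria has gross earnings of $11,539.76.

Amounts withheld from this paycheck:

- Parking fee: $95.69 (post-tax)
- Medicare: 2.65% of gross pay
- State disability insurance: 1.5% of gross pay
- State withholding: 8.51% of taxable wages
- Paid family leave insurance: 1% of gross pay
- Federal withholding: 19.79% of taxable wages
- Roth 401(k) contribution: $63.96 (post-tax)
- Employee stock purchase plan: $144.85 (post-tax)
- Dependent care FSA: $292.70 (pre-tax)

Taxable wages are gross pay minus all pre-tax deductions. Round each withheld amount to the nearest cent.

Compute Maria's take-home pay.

$7,165.35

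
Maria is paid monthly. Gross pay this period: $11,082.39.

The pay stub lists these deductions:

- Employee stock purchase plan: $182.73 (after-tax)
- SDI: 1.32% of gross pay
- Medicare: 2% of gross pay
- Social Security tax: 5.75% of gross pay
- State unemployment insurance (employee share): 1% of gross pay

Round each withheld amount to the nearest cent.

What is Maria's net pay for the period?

SDI: $11,082.39 × 0.0132 = $146.29
State unemployment insurance (employee share): $11,082.39 × 0.01 = $110.82
Medicare: $11,082.39 × 0.02 = $221.65
Social Security tax: $11,082.39 × 0.0575 = $637.24
Employee stock purchase plan: $182.73
Total deductions = $146.29 + $110.82 + $221.65 + $637.24 + $182.73 = $1,298.73
Net pay = $11,082.39 − $1,298.73 = $9,783.66

$9,783.66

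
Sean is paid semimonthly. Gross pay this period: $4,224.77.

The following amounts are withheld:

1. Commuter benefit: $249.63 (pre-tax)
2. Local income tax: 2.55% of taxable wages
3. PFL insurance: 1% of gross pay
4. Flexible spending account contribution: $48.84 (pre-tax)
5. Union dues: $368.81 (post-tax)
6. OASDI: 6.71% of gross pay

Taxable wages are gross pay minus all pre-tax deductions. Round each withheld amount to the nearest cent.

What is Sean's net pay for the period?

Flexible spending account contribution: $48.84
Commuter benefit: $249.63
Pre-tax total = $48.84 + $249.63 = $298.47
Taxable wages = $4,224.77 − $298.47 = $3,926.30
Local income tax: $3,926.30 × 0.0255 = $100.12
OASDI: $4,224.77 × 0.0671 = $283.48
PFL insurance: $4,224.77 × 0.01 = $42.25
Union dues: $368.81
Total deductions = $48.84 + $249.63 + $100.12 + $283.48 + $42.25 + $368.81 = $1,093.13
Net pay = $4,224.77 − $1,093.13 = $3,131.64

$3,131.64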